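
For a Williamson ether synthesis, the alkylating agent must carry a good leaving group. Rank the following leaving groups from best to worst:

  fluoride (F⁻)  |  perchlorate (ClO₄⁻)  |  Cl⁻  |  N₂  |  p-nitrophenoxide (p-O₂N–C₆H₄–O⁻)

N₂ > perchlorate (ClO₄⁻) > Cl⁻ > fluoride (F⁻) > p-nitrophenoxide (p-O₂N–C₆H₄–O⁻)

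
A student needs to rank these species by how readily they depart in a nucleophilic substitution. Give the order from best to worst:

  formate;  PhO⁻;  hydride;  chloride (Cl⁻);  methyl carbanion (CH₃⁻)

The more stable X⁻ (or X) is on its own — i.e. the weaker a base it is — the better a leaving group it makes.
chloride (Cl⁻): pKₐ(HCl) ≈ -7
formate: pKₐ(HCOOH) ≈ 3.8
PhO⁻: pKₐ(C₆H₅OH (phenol)) ≈ 10
hydride: pKₐ(H₂) ≈ 36
methyl carbanion (CH₃⁻): pKₐ(CH₄) ≈ 48

chloride (Cl⁻) > formate > PhO⁻ > hydride > methyl carbanion (CH₃⁻)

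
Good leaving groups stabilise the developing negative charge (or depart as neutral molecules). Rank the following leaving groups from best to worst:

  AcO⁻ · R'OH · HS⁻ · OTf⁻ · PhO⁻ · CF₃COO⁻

OTf⁻ > R'OH > CF₃COO⁻ > AcO⁻ > HS⁻ > PhO⁻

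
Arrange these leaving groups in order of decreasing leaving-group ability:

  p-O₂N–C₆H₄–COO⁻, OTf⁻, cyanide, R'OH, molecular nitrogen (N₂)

molecular nitrogen (N₂) > OTf⁻ > R'OH > p-O₂N–C₆H₄–COO⁻ > cyanide

Leaving-group ability tracks the stability of the departed species; conjugate-acid pKₐ is the usual yardstick (lower pKₐ → better LG).
molecular nitrogen (N₂): no meaningful conjugate acid; N₂ departs as an exceptionally stable neutral molecule
OTf⁻: pKₐ(CF₃SO₃H (triflic acid)) ≈ -14 — charge spread over three oxygens and a CF₃ group; the premier leaving group in synthesis
R'OH: pKₐ(R'OH₂⁺) ≈ -2.4 — neutral; leaves from a protonated ether (an oxonium ion, R–O(H)R'⁺)
p-O₂N–C₆H₄–COO⁻: pKₐ(p-nitrobenzoic acid) ≈ 3.4
cyanide: pKₐ(HCN) ≈ 9.2 — sp carbon stabilises the charge somewhat, but still a poor LG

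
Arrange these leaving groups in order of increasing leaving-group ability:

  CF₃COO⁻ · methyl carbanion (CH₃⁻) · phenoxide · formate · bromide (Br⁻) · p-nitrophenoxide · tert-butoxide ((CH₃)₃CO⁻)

methyl carbanion (CH₃⁻) < tert-butoxide ((CH₃)₃CO⁻) < phenoxide < p-nitrophenoxide < formate < CF₃COO⁻ < bromide (Br⁻)

A good leaving group is a weak base: the lower the pKₐ of its conjugate acid, the more readily it departs.
bromide (Br⁻): pKₐ(HBr) ≈ -9 — weak base; good leaving group
CF₃COO⁻: pKₐ(CF₃COOH) ≈ 0.2
formate: pKₐ(HCOOH) ≈ 3.8 — resonance-stabilised carboxylate
p-nitrophenoxide: pKₐ(p-nitrophenol) ≈ 7.2
phenoxide: pKₐ(C₆H₅OH (phenol)) ≈ 10
tert-butoxide ((CH₃)₃CO⁻): pKₐ(t-BuOH) ≈ 18 — bulky, strongly basic alkoxide
methyl carbanion (CH₃⁻): pKₐ(CH₄) ≈ 48 — unstabilised carbanion; the worst conceivable leaving group
Listed from poorest to best leaving group as asked.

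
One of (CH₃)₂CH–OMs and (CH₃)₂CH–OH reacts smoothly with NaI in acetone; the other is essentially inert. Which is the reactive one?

From (CH₃)₂CH–OH the departing group would be OH⁻ (pKₐ(H₂O) ≈ 15.7). Strong base; essentially never leaves without prior activation.
From (CH₃)₂CH–OMs the leaving group is OMs⁻ (pKₐ(CH₃SO₃H (MsOH)) ≈ -1.9). Resonance-delocalised alkanesulfonate.
(In practice (CH₃)₂CH–OMs is made from (CH₃)₂CH–OH by treatment with MsCl / Et₃N, converting the hydroxyl into a mesylate.)

(CH₃)₂CH–OMs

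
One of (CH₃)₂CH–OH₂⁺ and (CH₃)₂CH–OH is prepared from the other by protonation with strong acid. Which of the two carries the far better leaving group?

From (CH₃)₂CH–OH the departing group would be OH⁻ (pKₐ(H₂O) ≈ 15.7). Strong base; essentially never leaves without prior activation.
From (CH₃)₂CH–OH₂⁺ the leaving group is H₂O (pKₐ(H₃O⁺) ≈ -1.7). Neutral; leaves from a protonated alcohol (R–OH₂⁺).
Protonation with strong acid works by converting the leaving group from hydroxide to neutral water, making (CH₃)₂CH–OH₂⁺ enormously more reactive.

(CH₃)₂CH–OH₂⁺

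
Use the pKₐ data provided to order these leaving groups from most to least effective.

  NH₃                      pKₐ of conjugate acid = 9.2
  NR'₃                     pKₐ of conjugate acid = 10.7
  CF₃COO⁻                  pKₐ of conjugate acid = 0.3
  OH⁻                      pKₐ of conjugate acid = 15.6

Lower conjugate-acid pKₐ ⇒ weaker base ⇒ better leaving group.
Sorting by the given values: CF₃COO⁻ (0.3), NH₃ (9.2), NR'₃ (10.7), OH⁻ (15.6).

CF₃COO⁻ > NH₃ > NR'₃ > OH⁻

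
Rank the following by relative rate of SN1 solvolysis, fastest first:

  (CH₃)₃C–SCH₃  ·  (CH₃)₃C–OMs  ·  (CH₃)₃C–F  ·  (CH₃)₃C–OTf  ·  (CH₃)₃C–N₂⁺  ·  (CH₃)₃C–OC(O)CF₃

With the same alkyl group throughout, only the leaving group differentiates the rates.
Leaving-group ability tracks the stability of the departed species; conjugate-acid pKₐ is the usual yardstick (lower pKₐ → better LG).
(CH₃)₃C–N₂⁺ loses N₂: no meaningful conjugate acid; N₂ departs as an exceptionally stable neutral molecule
(CH₃)₃C–OTf loses OTf⁻: pKₐ(CF₃SO₃H (triflic acid)) ≈ -14
(CH₃)₃C–OMs loses OMs⁻: pKₐ(CH₃SO₃H (MsOH)) ≈ -1.9
(CH₃)₃C–OC(O)CF₃ loses CF₃COO⁻: pKₐ(CF₃COOH) ≈ 0.2
(CH₃)₃C–F loses F⁻: pKₐ(HF) ≈ 3.2
(CH₃)₃C–SCH₃ loses RS⁻: pKₐ(RSH (a thiol)) ≈ 10.5

(CH₃)₃C–N₂⁺ > (CH₃)₃C–OTf > (CH₃)₃C–OMs > (CH₃)₃C–OC(O)CF₃ > (CH₃)₃C–F > (CH₃)₃C–SCH₃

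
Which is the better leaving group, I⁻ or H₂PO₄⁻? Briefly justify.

I⁻ is the better leaving group.
pKₐ(HI) ≈ -10 versus pKₐ(H₃PO₄) ≈ 2.1: I⁻ is the much weaker base.
Large, highly polarisable; very weak base.

I⁻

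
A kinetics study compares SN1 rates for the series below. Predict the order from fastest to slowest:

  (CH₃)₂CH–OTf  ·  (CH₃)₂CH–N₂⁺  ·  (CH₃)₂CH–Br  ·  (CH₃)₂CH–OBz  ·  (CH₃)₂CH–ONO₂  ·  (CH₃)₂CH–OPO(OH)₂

(CH₃)₂CH–N₂⁺ > (CH₃)₂CH–OTf > (CH₃)₂CH–Br > (CH₃)₂CH–ONO₂ > (CH₃)₂CH–OPO(OH)₂ > (CH₃)₂CH–OBz

The skeletons are identical, so relative rate is governed entirely by leaving-group ability.
Rank by basicity of the departing species: weakest base leaves most easily.
(CH₃)₂CH–N₂⁺ loses N₂: no meaningful conjugate acid; N₂ departs as an exceptionally stable neutral molecule
(CH₃)₂CH–OTf loses OTf⁻: pKₐ(CF₃SO₃H (triflic acid)) ≈ -14
(CH₃)₂CH–Br loses Br⁻: pKₐ(HBr) ≈ -9
(CH₃)₂CH–ONO₂ loses NO₃⁻: pKₐ(HNO₃) ≈ -1.3
(CH₃)₂CH–OPO(OH)₂ loses H₂PO₄⁻: pKₐ(H₃PO₄) ≈ 2.1
(CH₃)₂CH–OBz loses PhCOO⁻: pKₐ(C₆H₅COOH) ≈ 4.2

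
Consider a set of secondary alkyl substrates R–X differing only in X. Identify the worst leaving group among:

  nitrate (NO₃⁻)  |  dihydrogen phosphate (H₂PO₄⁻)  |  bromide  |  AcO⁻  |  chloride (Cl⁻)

AcO⁻

Leaving-group ability tracks the stability of the departed species; conjugate-acid pKₐ is the usual yardstick (lower pKₐ → better LG).
bromide: pKₐ(HBr) ≈ -9
chloride (Cl⁻): pKₐ(HCl) ≈ -7
nitrate (NO₃⁻): pKₐ(HNO₃) ≈ -1.3
dihydrogen phosphate (H₂PO₄⁻): pKₐ(H₃PO₄) ≈ 2.1
AcO⁻: pKₐ(CH₃COOH) ≈ 4.8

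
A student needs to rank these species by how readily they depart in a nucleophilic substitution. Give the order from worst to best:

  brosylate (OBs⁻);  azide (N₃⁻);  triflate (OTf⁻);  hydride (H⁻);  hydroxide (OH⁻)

hydride (H⁻) < hydroxide (OH⁻) < azide (N₃⁻) < brosylate (OBs⁻) < triflate (OTf⁻)

triflate (OTf⁻): pKₐ(CF₃SO₃H (triflic acid)) ≈ -14 — charge spread over three oxygens and a CF₃ group; the premier leaving group in synthesis
brosylate (OBs⁻): pKₐ(p-BrC₆H₄SO₃H) ≈ -2.8 — arenesulfonate with a p-bromo substituent
azide (N₃⁻): pKₐ(HN₃) ≈ 4.7 — linear, resonance-stabilised
hydroxide (OH⁻): pKₐ(H₂O) ≈ 15.7 — strong base; essentially never leaves without prior activation
hydride (H⁻): pKₐ(H₂) ≈ 36 — extremely strong base; leaves only in special hydride-transfer contexts
Listed from poorest to best leaving group as asked.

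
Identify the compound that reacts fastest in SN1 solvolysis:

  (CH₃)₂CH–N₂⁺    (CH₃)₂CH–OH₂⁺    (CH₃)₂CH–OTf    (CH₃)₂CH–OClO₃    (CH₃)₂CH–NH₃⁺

Same R in every case — rank the leaving groups.
The more stable X⁻ (or X) is on its own — i.e. the weaker a base it is — the better a leaving group it makes.
(CH₃)₂CH–N₂⁺ loses N₂: no meaningful conjugate acid; N₂ departs as an exceptionally stable neutral molecule
(CH₃)₂CH–OTf loses OTf⁻: pKₐ(CF₃SO₃H (triflic acid)) ≈ -14
(CH₃)₂CH–OClO₃ loses ClO₄⁻: pKₐ(HClO₄) ≈ -10
(CH₃)₂CH–OH₂⁺ loses H₂O: pKₐ(H₃O⁺) ≈ -1.7
(CH₃)₂CH–NH₃⁺ loses NH₃: pKₐ(NH₄⁺) ≈ 9.2

(CH₃)₂CH–N₂⁺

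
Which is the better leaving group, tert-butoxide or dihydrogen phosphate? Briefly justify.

dihydrogen phosphate is the better leaving group.
pKₐ(H₃PO₄) ≈ 2.1 versus pKₐ(t-BuOH) ≈ 18: dihydrogen phosphate is the much weaker base.
Moderate base; biological leaving group after further activation.

dihydrogen phosphate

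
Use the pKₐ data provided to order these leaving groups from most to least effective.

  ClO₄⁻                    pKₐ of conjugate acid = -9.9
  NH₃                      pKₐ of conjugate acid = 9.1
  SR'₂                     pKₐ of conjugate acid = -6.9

Lower conjugate-acid pKₐ ⇒ weaker base ⇒ better leaving group.
Sorting by the given values: ClO₄⁻ (-9.9), SR'₂ (-6.9), NH₃ (9.1).

ClO₄⁻ > SR'₂ > NH₃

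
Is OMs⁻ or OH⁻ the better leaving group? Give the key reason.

OMs⁻

OMs⁻ is the better leaving group.
pKₐ(CH₃SO₃H (MsOH)) ≈ -1.9 versus pKₐ(H₂O) ≈ 15.7: OMs⁻ is the much weaker base.
Resonance-delocalised alkanesulfonate.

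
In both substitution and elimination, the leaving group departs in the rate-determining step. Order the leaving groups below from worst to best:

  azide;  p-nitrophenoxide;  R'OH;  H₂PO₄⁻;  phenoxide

Rank by basicity of the departing species: weakest base leaves most easily.
R'OH: pKₐ(R'OH₂⁺) ≈ -2.4
H₂PO₄⁻: pKₐ(H₃PO₄) ≈ 2.1
azide: pKₐ(HN₃) ≈ 4.7
p-nitrophenoxide: pKₐ(p-nitrophenol) ≈ 7.2 — nitro group delocalises the charge; the classic chromogenic LG
phenoxide: pKₐ(C₆H₅OH (phenol)) ≈ 10 — resonance into the ring helps, but still a poor LG
Reversing gives the worst-to-best order requested.

phenoxide < p-nitrophenoxide < azide < H₂PO₄⁻ < R'OH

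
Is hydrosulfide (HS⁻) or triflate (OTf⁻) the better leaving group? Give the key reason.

triflate (OTf⁻) is the better leaving group.
pKₐ(CF₃SO₃H (triflic acid)) ≈ -14 versus pKₐ(H₂S) ≈ 7: triflate (OTf⁻) is the much weaker base.
Charge spread over three oxygens and a CF₃ group; the premier leaving group in synthesis.

triflate (OTf⁻)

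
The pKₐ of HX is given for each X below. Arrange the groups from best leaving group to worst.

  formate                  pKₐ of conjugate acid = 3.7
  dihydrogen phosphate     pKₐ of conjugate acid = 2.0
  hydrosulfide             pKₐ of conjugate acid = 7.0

dihydrogen phosphate > formate > hydrosulfide

Lower conjugate-acid pKₐ ⇒ weaker base ⇒ better leaving group.
Sorting by the given values: dihydrogen phosphate (2.0), formate (3.7), hydrosulfide (7.0).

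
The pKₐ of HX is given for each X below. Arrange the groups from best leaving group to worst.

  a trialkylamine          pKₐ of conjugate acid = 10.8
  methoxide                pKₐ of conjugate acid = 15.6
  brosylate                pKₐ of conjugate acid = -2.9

Lower conjugate-acid pKₐ ⇒ weaker base ⇒ better leaving group.
Sorting by the given values: brosylate (-2.9), a trialkylamine (10.8), methoxide (15.6).

brosylate > a trialkylamine > methoxide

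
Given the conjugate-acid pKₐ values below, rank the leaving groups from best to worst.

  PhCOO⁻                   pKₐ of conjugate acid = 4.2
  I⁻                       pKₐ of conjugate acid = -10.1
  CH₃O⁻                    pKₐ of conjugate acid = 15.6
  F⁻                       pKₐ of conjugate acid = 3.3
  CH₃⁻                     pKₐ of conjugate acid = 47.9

Lower conjugate-acid pKₐ ⇒ weaker base ⇒ better leaving group.
Sorting by the given values: I⁻ (-10.1), F⁻ (3.3), PhCOO⁻ (4.2), CH₃O⁻ (15.6), CH₃⁻ (47.9).

I⁻ > F⁻ > PhCOO⁻ > CH₃O⁻ > CH₃⁻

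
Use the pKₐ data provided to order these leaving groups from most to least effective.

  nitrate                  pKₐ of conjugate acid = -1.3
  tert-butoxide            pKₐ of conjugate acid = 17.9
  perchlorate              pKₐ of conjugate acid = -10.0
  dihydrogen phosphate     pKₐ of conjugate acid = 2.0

perchlorate > nitrate > dihydrogen phosphate > tert-butoxide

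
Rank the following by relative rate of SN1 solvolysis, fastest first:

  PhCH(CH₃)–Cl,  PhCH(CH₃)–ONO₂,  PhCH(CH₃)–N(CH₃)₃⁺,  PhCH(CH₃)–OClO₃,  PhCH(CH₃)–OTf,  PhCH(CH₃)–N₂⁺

PhCH(CH₃)–N₂⁺ > PhCH(CH₃)–OTf > PhCH(CH₃)–OClO₃ > PhCH(CH₃)–Cl > PhCH(CH₃)–ONO₂ > PhCH(CH₃)–N(CH₃)₃⁺

With the same alkyl group throughout, only the leaving group differentiates the rates.
A good leaving group is a weak base: the lower the pKₐ of its conjugate acid, the more readily it departs.
PhCH(CH₃)–N₂⁺ loses N₂: no meaningful conjugate acid; N₂ departs as an exceptionally stable neutral molecule
PhCH(CH₃)–OTf loses OTf⁻: pKₐ(CF₃SO₃H (triflic acid)) ≈ -14
PhCH(CH₃)–OClO₃ loses ClO₄⁻: pKₐ(HClO₄) ≈ -10
PhCH(CH₃)–Cl loses Cl⁻: pKₐ(HCl) ≈ -7
PhCH(CH₃)–ONO₂ loses NO₃⁻: pKₐ(HNO₃) ≈ -1.3
PhCH(CH₃)–N(CH₃)₃⁺ loses NR'₃: pKₐ(R'₃NH⁺) ≈ 10.7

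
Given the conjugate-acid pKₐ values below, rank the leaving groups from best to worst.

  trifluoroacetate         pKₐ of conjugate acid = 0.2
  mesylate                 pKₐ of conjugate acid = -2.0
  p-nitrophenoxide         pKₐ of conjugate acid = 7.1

Lower conjugate-acid pKₐ ⇒ weaker base ⇒ better leaving group.
Sorting by the given values: mesylate (-2.0), trifluoroacetate (0.2), p-nitrophenoxide (7.1).

mesylate > trifluoroacetate > p-nitrophenoxide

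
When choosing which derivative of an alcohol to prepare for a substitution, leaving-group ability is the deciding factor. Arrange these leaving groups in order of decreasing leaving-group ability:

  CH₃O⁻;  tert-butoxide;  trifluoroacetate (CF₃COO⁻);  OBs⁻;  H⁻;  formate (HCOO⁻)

OBs⁻ > trifluoroacetate (CF₃COO⁻) > formate (HCOO⁻) > CH₃O⁻ > tert-butoxide > H⁻

Leaving-group ability tracks the stability of the departed species; conjugate-acid pKₐ is the usual yardstick (lower pKₐ → better LG).
OBs⁻: pKₐ(p-BrC₆H₄SO₃H) ≈ -2.8
trifluoroacetate (CF₃COO⁻): pKₐ(CF₃COOH) ≈ 0.2
formate (HCOO⁻): pKₐ(HCOOH) ≈ 3.8
CH₃O⁻: pKₐ(CH₃OH) ≈ 15.5
tert-butoxide: pKₐ(t-BuOH) ≈ 18
H⁻: pKₐ(H₂) ≈ 36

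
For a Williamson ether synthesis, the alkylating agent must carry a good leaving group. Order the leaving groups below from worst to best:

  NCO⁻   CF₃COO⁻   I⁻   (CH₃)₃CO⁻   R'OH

I⁻: pKₐ(HI) ≈ -10
R'OH: pKₐ(R'OH₂⁺) ≈ -2.4
CF₃COO⁻: pKₐ(CF₃COOH) ≈ 0.2
NCO⁻: pKₐ(HOCN) ≈ 3.5
(CH₃)₃CO⁻: pKₐ(t-BuOH) ≈ 18
The question asks for worst first, so the sequence is read in increasing leaving-group ability.

(CH₃)₃CO⁻ < NCO⁻ < CF₃COO⁻ < R'OH < I⁻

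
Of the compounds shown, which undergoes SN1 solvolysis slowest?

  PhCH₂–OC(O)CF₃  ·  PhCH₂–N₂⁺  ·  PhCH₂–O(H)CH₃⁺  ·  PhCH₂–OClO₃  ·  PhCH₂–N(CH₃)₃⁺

PhCH₂–N(CH₃)₃⁺

Same R in every case — rank the leaving groups.
Leaving-group ability tracks the stability of the departed species; conjugate-acid pKₐ is the usual yardstick (lower pKₐ → better LG).
PhCH₂–N₂⁺ loses N₂: no meaningful conjugate acid; N₂ departs as an exceptionally stable neutral molecule
PhCH₂–OClO₃ loses ClO₄⁻: pKₐ(HClO₄) ≈ -10
PhCH₂–O(H)CH₃⁺ loses R'OH: pKₐ(R'OH₂⁺) ≈ -2.4
PhCH₂–OC(O)CF₃ loses CF₃COO⁻: pKₐ(CF₃COOH) ≈ 0.2
PhCH₂–N(CH₃)₃⁺ loses NR'₃: pKₐ(R'₃NH⁺) ≈ 10.7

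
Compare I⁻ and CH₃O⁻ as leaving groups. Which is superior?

I⁻ is the better leaving group.
pKₐ(HI) ≈ -10 versus pKₐ(CH₃OH) ≈ 15.5: I⁻ is the much weaker base.
Large, highly polarisable; very weak base.

I⁻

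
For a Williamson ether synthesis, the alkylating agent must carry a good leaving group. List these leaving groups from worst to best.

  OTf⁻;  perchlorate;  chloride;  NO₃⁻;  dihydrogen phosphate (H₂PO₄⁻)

dihydrogen phosphate (H₂PO₄⁻) < NO₃⁻ < chloride < perchlorate < OTf⁻

Leaving-group ability tracks the stability of the departed species; conjugate-acid pKₐ is the usual yardstick (lower pKₐ → better LG).
OTf⁻: pKₐ(CF₃SO₃H (triflic acid)) ≈ -14
perchlorate: pKₐ(HClO₄) ≈ -10
chloride: pKₐ(HCl) ≈ -7
NO₃⁻: pKₐ(HNO₃) ≈ -1.3
dihydrogen phosphate (H₂PO₄⁻): pKₐ(H₃PO₄) ≈ 2.1
Listed from poorest to best leaving group as asked.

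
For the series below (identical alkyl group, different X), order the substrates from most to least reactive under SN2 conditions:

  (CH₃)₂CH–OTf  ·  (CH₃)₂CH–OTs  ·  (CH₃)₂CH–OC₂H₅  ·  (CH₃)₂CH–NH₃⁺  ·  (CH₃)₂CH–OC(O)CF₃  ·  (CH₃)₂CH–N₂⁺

With the same alkyl group throughout, only the leaving group differentiates the rates.
Leaving-group ability tracks the stability of the departed species; conjugate-acid pKₐ is the usual yardstick (lower pKₐ → better LG).
(CH₃)₂CH–N₂⁺ loses N₂: no meaningful conjugate acid; N₂ departs as an exceptionally stable neutral molecule
(CH₃)₂CH–OTf loses OTf⁻: pKₐ(CF₃SO₃H (triflic acid)) ≈ -14
(CH₃)₂CH–OTs loses OTs⁻: pKₐ(p-CH₃C₆H₄SO₃H (TsOH)) ≈ -2.8
(CH₃)₂CH–OC(O)CF₃ loses CF₃COO⁻: pKₐ(CF₃COOH) ≈ 0.2
(CH₃)₂CH–NH₃⁺ loses NH₃: pKₐ(NH₄⁺) ≈ 9.2
(CH₃)₂CH–OC₂H₅ loses CH₃CH₂O⁻: pKₐ(CH₃CH₂OH) ≈ 16

(CH₃)₂CH–N₂⁺ > (CH₃)₂CH–OTf > (CH₃)₂CH–OTs > (CH₃)₂CH–OC(O)CF₃ > (CH₃)₂CH–NH₃⁺ > (CH₃)₂CH–OC₂H₅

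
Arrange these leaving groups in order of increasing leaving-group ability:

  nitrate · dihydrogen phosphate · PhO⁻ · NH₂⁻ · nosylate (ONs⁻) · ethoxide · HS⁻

The more stable X⁻ (or X) is on its own — i.e. the weaker a base it is — the better a leaving group it makes.
nosylate (ONs⁻): pKₐ(p-O₂NC₆H₄SO₃H) ≈ -3.5
nitrate: pKₐ(HNO₃) ≈ -1.3
dihydrogen phosphate: pKₐ(H₃PO₄) ≈ 2.1
HS⁻: pKₐ(H₂S) ≈ 7
PhO⁻: pKₐ(C₆H₅OH (phenol)) ≈ 10
ethoxide: pKₐ(CH₃CH₂OH) ≈ 16
NH₂⁻: pKₐ(NH₃) ≈ 38
Reversing gives the worst-to-best order requested.

NH₂⁻ < ethoxide < PhO⁻ < HS⁻ < dihydrogen phosphate < nitrate < nosylate (ONs⁻)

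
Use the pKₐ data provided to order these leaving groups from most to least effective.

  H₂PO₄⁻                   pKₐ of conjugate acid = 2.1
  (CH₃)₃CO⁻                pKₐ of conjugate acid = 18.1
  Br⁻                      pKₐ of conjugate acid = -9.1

Br⁻ > H₂PO₄⁻ > (CH₃)₃CO⁻

Lower conjugate-acid pKₐ ⇒ weaker base ⇒ better leaving group.
Sorting by the given values: Br⁻ (-9.1), H₂PO₄⁻ (2.1), (CH₃)₃CO⁻ (18.1).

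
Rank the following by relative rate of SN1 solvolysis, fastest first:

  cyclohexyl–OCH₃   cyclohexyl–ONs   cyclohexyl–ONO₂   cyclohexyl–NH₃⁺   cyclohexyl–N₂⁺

cyclohexyl–N₂⁺ > cyclohexyl–ONs > cyclohexyl–ONO₂ > cyclohexyl–NH₃⁺ > cyclohexyl–OCH₃

With the same alkyl group throughout, only the leaving group differentiates the rates.
Rank by basicity of the departing species: weakest base leaves most easily.
cyclohexyl–N₂⁺ loses N₂: no meaningful conjugate acid; N₂ departs as an exceptionally stable neutral molecule
cyclohexyl–ONs loses ONs⁻: pKₐ(p-O₂NC₆H₄SO₃H) ≈ -3.5
cyclohexyl–ONO₂ loses NO₃⁻: pKₐ(HNO₃) ≈ -1.3
cyclohexyl–NH₃⁺ loses NH₃: pKₐ(NH₄⁺) ≈ 9.2
cyclohexyl–OCH₃ loses CH₃O⁻: pKₐ(CH₃OH) ≈ 15.5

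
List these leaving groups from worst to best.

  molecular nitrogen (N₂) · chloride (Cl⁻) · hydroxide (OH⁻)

Rank by basicity of the departing species: weakest base leaves most easily.
molecular nitrogen (N₂): no meaningful conjugate acid; N₂ departs as an exceptionally stable neutral molecule
chloride (Cl⁻): pKₐ(HCl) ≈ -7 — moderately weak base
hydroxide (OH⁻): pKₐ(H₂O) ≈ 15.7
Listed from poorest to best leaving group as asked.

hydroxide (OH⁻) < chloride (Cl⁻) < molecular nitrogen (N₂)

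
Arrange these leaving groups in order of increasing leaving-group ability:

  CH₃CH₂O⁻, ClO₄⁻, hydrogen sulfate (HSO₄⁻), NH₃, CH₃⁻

Leaving-group ability tracks the stability of the departed species; conjugate-acid pKₐ is the usual yardstick (lower pKₐ → better LG).
ClO₄⁻: pKₐ(HClO₄) ≈ -10
hydrogen sulfate (HSO₄⁻): pKₐ(H₂SO₄) ≈ -3
NH₃: pKₐ(NH₄⁺) ≈ 9.2
CH₃CH₂O⁻: pKₐ(CH₃CH₂OH) ≈ 16
CH₃⁻: pKₐ(CH₄) ≈ 48
Listed from poorest to best leaving group as asked.

CH₃⁻ < CH₃CH₂O⁻ < NH₃ < hydrogen sulfate (HSO₄⁻) < ClO₄⁻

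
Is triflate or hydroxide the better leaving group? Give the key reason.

triflate is the better leaving group.
pKₐ(CF₃SO₃H (triflic acid)) ≈ -14 versus pKₐ(H₂O) ≈ 15.7: triflate is the much weaker base.
Charge spread over three oxygens and a CF₃ group; the premier leaving group in synthesis.

triflate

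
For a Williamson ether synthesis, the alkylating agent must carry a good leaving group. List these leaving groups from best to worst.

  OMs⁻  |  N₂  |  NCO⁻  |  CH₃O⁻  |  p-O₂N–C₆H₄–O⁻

N₂: no meaningful conjugate acid; N₂ departs as an exceptionally stable neutral molecule
OMs⁻: pKₐ(CH₃SO₃H (MsOH)) ≈ -1.9
NCO⁻: pKₐ(HOCN) ≈ 3.5
p-O₂N–C₆H₄–O⁻: pKₐ(p-nitrophenol) ≈ 7.2
CH₃O⁻: pKₐ(CH₃OH) ≈ 15.5

N₂ > OMs⁻ > NCO⁻ > p-O₂N–C₆H₄–O⁻ > CH₃O⁻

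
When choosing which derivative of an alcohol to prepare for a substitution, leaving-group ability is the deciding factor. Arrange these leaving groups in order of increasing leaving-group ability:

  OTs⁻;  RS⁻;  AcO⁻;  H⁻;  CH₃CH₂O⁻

OTs⁻: pKₐ(p-CH₃C₆H₄SO₃H (TsOH)) ≈ -2.8
AcO⁻: pKₐ(CH₃COOH) ≈ 4.8 — resonance-stabilised but still a weak base
RS⁻: pKₐ(RSH (a thiol)) ≈ 10.5
CH₃CH₂O⁻: pKₐ(CH₃CH₂OH) ≈ 16
H⁻: pKₐ(H₂) ≈ 36
Reversing gives the worst-to-best order requested.

H⁻ < CH₃CH₂O⁻ < RS⁻ < AcO⁻ < OTs⁻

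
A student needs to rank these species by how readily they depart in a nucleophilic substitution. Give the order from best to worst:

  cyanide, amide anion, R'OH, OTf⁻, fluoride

Leaving-group ability tracks the stability of the departed species; conjugate-acid pKₐ is the usual yardstick (lower pKₐ → better LG).
OTf⁻: pKₐ(CF₃SO₃H (triflic acid)) ≈ -14 — charge spread over three oxygens and a CF₃ group; the premier leaving group in synthesis
R'OH: pKₐ(R'OH₂⁺) ≈ -2.4
fluoride: pKₐ(HF) ≈ 3.2 — small and strongly basic; the poor halide leaving group
cyanide: pKₐ(HCN) ≈ 9.2
amide anion: pKₐ(NH₃) ≈ 38 — extremely strong base; never a leaving group

OTf⁻ > R'OH > fluoride > cyanide > amide anion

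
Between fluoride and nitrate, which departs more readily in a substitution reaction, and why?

nitrate is the better leaving group.
pKₐ(HNO₃) ≈ -1.3 versus pKₐ(HF) ≈ 3.2: nitrate is the much weaker base.
Resonance-delocalised over three oxygens.

nitrate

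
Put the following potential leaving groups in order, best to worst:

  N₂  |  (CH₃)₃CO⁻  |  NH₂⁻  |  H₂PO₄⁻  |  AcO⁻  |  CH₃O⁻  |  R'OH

N₂ > R'OH > H₂PO₄⁻ > AcO⁻ > CH₃O⁻ > (CH₃)₃CO⁻ > NH₂⁻

A good leaving group is a weak base: the lower the pKₐ of its conjugate acid, the more readily it departs.
N₂: no meaningful conjugate acid; N₂ departs as an exceptionally stable neutral molecule
R'OH: pKₐ(R'OH₂⁺) ≈ -2.4 — neutral; leaves from a protonated ether (an oxonium ion, R–O(H)R'⁺)
H₂PO₄⁻: pKₐ(H₃PO₄) ≈ 2.1 — moderate base; biological leaving group after further activation
AcO⁻: pKₐ(CH₃COOH) ≈ 4.8
CH₃O⁻: pKₐ(CH₃OH) ≈ 15.5 — strong base; alkoxides do not leave unassisted
(CH₃)₃CO⁻: pKₐ(t-BuOH) ≈ 18 — bulky, strongly basic alkoxide
NH₂⁻: pKₐ(NH₃) ≈ 38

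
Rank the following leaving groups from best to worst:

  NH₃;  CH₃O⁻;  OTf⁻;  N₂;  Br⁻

Rank by basicity of the departing species: weakest base leaves most easily.
N₂: no meaningful conjugate acid; N₂ departs as an exceptionally stable neutral molecule
OTf⁻: pKₐ(CF₃SO₃H (triflic acid)) ≈ -14 — charge spread over three oxygens and a CF₃ group; the premier leaving group in synthesis
Br⁻: pKₐ(HBr) ≈ -9 — weak base; good leaving group
NH₃: pKₐ(NH₄⁺) ≈ 9.2 — neutral but moderately basic; leaves from R–NH₃⁺
CH₃O⁻: pKₐ(CH₃OH) ≈ 15.5 — strong base; alkoxides do not leave unassisted

N₂ > OTf⁻ > Br⁻ > NH₃ > CH₃O⁻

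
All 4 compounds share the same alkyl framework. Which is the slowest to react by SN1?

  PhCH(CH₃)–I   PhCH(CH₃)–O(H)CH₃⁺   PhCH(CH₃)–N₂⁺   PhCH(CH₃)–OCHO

PhCH(CH₃)–OCHO

The skeletons are identical, so relative rate is governed entirely by leaving-group ability.
Rank by basicity of the departing species: weakest base leaves most easily.
PhCH(CH₃)–N₂⁺ loses N₂: no meaningful conjugate acid; N₂ departs as an exceptionally stable neutral molecule
PhCH(CH₃)–I loses I⁻: pKₐ(HI) ≈ -10
PhCH(CH₃)–O(H)CH₃⁺ loses R'OH: pKₐ(R'OH₂⁺) ≈ -2.4
PhCH(CH₃)–OCHO loses HCOO⁻: pKₐ(HCOOH) ≈ 3.8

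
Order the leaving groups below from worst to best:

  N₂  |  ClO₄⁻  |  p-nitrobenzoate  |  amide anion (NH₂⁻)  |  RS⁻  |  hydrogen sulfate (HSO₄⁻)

N₂: no meaningful conjugate acid; N₂ departs as an exceptionally stable neutral molecule
ClO₄⁻: pKₐ(HClO₄) ≈ -10 — extremely weak base; rarely used for safety reasons
hydrogen sulfate (HSO₄⁻): pKₐ(H₂SO₄) ≈ -3 — conjugate base of a strong mineral acid
p-nitrobenzoate: pKₐ(p-nitrobenzoic acid) ≈ 3.4 — electron-withdrawing nitro group stabilises the carboxylate
RS⁻: pKₐ(RSH (a thiol)) ≈ 10.5
amide anion (NH₂⁻): pKₐ(NH₃) ≈ 38
Reversing gives the worst-to-best order requested.

amide anion (NH₂⁻) < RS⁻ < p-nitrobenzoate < hydrogen sulfate (HSO₄⁻) < ClO₄⁻ < N₂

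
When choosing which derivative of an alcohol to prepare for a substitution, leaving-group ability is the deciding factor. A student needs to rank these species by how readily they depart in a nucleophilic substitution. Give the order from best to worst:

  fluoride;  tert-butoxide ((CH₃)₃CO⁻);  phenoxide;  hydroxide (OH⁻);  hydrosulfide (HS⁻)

A good leaving group is a weak base: the lower the pKₐ of its conjugate acid, the more readily it departs.
fluoride: pKₐ(HF) ≈ 3.2
hydrosulfide (HS⁻): pKₐ(H₂S) ≈ 7
phenoxide: pKₐ(C₆H₅OH (phenol)) ≈ 10 — resonance into the ring helps, but still a poor LG
hydroxide (OH⁻): pKₐ(H₂O) ≈ 15.7 — strong base; essentially never leaves without prior activation
tert-butoxide ((CH₃)₃CO⁻): pKₐ(t-BuOH) ≈ 18 — bulky, strongly basic alkoxide

fluoride > hydrosulfide (HS⁻) > phenoxide > hydroxide (OH⁻) > tert-butoxide ((CH₃)₃CO⁻)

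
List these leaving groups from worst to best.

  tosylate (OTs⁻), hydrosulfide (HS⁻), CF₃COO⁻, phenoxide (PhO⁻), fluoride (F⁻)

Rank by basicity of the departing species: weakest base leaves most easily.
tosylate (OTs⁻): pKₐ(p-CH₃C₆H₄SO₃H (TsOH)) ≈ -2.8
CF₃COO⁻: pKₐ(CF₃COOH) ≈ 0.2
fluoride (F⁻): pKₐ(HF) ≈ 3.2
hydrosulfide (HS⁻): pKₐ(H₂S) ≈ 7
phenoxide (PhO⁻): pKₐ(C₆H₅OH (phenol)) ≈ 10
Listed from poorest to best leaving group as asked.

phenoxide (PhO⁻) < hydrosulfide (HS⁻) < fluoride (F⁻) < CF₃COO⁻ < tosylate (OTs⁻)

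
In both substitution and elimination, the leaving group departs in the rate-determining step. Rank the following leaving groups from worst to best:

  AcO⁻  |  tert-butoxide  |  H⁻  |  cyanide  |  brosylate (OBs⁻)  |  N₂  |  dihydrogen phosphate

H⁻ < tert-butoxide < cyanide < AcO⁻ < dihydrogen phosphate < brosylate (OBs⁻) < N₂

The more stable X⁻ (or X) is on its own — i.e. the weaker a base it is — the better a leaving group it makes.
N₂: no meaningful conjugate acid; N₂ departs as an exceptionally stable neutral molecule
brosylate (OBs⁻): pKₐ(p-BrC₆H₄SO₃H) ≈ -2.8 — arenesulfonate with a p-bromo substituent
dihydrogen phosphate: pKₐ(H₃PO₄) ≈ 2.1 — moderate base; biological leaving group after further activation
AcO⁻: pKₐ(CH₃COOH) ≈ 4.8
cyanide: pKₐ(HCN) ≈ 9.2 — sp carbon stabilises the charge somewhat, but still a poor LG
tert-butoxide: pKₐ(t-BuOH) ≈ 18 — bulky, strongly basic alkoxide
H⁻: pKₐ(H₂) ≈ 36 — extremely strong base; leaves only in special hydride-transfer contexts
Listed from poorest to best leaving group as asked.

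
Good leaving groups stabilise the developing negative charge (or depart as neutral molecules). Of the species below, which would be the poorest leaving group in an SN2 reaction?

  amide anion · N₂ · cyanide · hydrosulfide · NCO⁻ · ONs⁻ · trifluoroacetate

amide anion

N₂: no meaningful conjugate acid; N₂ departs as an exceptionally stable neutral molecule
ONs⁻: pKₐ(p-O₂NC₆H₄SO₃H) ≈ -3.5
trifluoroacetate: pKₐ(CF₃COOH) ≈ 0.2
NCO⁻: pKₐ(HOCN) ≈ 3.5
hydrosulfide: pKₐ(H₂S) ≈ 7
cyanide: pKₐ(HCN) ≈ 9.2
amide anion: pKₐ(NH₃) ≈ 38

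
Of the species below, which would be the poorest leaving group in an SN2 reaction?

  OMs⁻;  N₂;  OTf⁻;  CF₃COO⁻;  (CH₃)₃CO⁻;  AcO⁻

A good leaving group is a weak base: the lower the pKₐ of its conjugate acid, the more readily it departs.
N₂: no meaningful conjugate acid; N₂ departs as an exceptionally stable neutral molecule
OTf⁻: pKₐ(CF₃SO₃H (triflic acid)) ≈ -14
OMs⁻: pKₐ(CH₃SO₃H (MsOH)) ≈ -1.9
CF₃COO⁻: pKₐ(CF₃COOH) ≈ 0.2
AcO⁻: pKₐ(CH₃COOH) ≈ 4.8
(CH₃)₃CO⁻: pKₐ(t-BuOH) ≈ 18

(CH₃)₃CO⁻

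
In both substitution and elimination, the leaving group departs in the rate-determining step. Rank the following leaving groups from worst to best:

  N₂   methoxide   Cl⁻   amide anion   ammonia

amide anion < methoxide < ammonia < Cl⁻ < N₂

N₂: no meaningful conjugate acid; N₂ departs as an exceptionally stable neutral molecule
Cl⁻: pKₐ(HCl) ≈ -7 — moderately weak base
ammonia: pKₐ(NH₄⁺) ≈ 9.2 — neutral but moderately basic; leaves from R–NH₃⁺
methoxide: pKₐ(CH₃OH) ≈ 15.5 — strong base; alkoxides do not leave unassisted
amide anion: pKₐ(NH₃) ≈ 38
Reversing gives the worst-to-best order requested.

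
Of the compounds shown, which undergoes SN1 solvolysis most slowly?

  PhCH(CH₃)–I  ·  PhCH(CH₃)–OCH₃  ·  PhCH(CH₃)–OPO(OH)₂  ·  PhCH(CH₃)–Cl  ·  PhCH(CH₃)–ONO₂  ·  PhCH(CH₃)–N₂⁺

PhCH(CH₃)–OCH₃

Same R in every case — rank the leaving groups.
Leaving-group ability tracks the stability of the departed species; conjugate-acid pKₐ is the usual yardstick (lower pKₐ → better LG).
PhCH(CH₃)–N₂⁺ loses N₂: no meaningful conjugate acid; N₂ departs as an exceptionally stable neutral molecule
PhCH(CH₃)–I loses I⁻: pKₐ(HI) ≈ -10
PhCH(CH₃)–Cl loses Cl⁻: pKₐ(HCl) ≈ -7
PhCH(CH₃)–ONO₂ loses NO₃⁻: pKₐ(HNO₃) ≈ -1.3
PhCH(CH₃)–OPO(OH)₂ loses H₂PO₄⁻: pKₐ(H₃PO₄) ≈ 2.1
PhCH(CH₃)–OCH₃ loses CH₃O⁻: pKₐ(CH₃OH) ≈ 15.5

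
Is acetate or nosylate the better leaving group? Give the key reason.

nosylate is the better leaving group.
pKₐ(p-O₂NC₆H₄SO₃H) ≈ -3.5 versus pKₐ(CH₃COOH) ≈ 4.8: nosylate is the much weaker base.
P-nitro group further stabilises the sulfonate.

nosylate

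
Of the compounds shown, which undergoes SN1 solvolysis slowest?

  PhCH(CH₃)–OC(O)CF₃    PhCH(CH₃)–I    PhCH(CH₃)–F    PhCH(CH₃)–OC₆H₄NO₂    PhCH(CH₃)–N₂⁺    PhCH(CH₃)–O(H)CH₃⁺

PhCH(CH₃)–OC₆H₄NO₂

Identical carbon frameworks mean the comparison reduces to leaving-group quality.
Leaving-group ability tracks the stability of the departed species; conjugate-acid pKₐ is the usual yardstick (lower pKₐ → better LG).
PhCH(CH₃)–N₂⁺ loses N₂: no meaningful conjugate acid; N₂ departs as an exceptionally stable neutral molecule
PhCH(CH₃)–I loses I⁻: pKₐ(HI) ≈ -10
PhCH(CH₃)–O(H)CH₃⁺ loses R'OH: pKₐ(R'OH₂⁺) ≈ -2.4
PhCH(CH₃)–OC(O)CF₃ loses CF₃COO⁻: pKₐ(CF₃COOH) ≈ 0.2
PhCH(CH₃)–F loses F⁻: pKₐ(HF) ≈ 3.2
PhCH(CH₃)–OC₆H₄NO₂ loses p-O₂N–C₆H₄–O⁻: pKₐ(p-nitrophenol) ≈ 7.2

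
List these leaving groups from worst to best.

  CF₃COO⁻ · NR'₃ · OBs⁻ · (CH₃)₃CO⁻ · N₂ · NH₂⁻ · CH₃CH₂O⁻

NH₂⁻ < (CH₃)₃CO⁻ < CH₃CH₂O⁻ < NR'₃ < CF₃COO⁻ < OBs⁻ < N₂

N₂: no meaningful conjugate acid; N₂ departs as an exceptionally stable neutral molecule
OBs⁻: pKₐ(p-BrC₆H₄SO₃H) ≈ -2.8
CF₃COO⁻: pKₐ(CF₃COOH) ≈ 0.2
NR'₃: pKₐ(R'₃NH⁺) ≈ 10.7
CH₃CH₂O⁻: pKₐ(CH₃CH₂OH) ≈ 16
(CH₃)₃CO⁻: pKₐ(t-BuOH) ≈ 18
NH₂⁻: pKₐ(NH₃) ≈ 38
Listed from poorest to best leaving group as asked.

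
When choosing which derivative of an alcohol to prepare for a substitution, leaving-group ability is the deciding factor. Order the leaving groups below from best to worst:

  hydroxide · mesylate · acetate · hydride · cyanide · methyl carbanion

mesylate > acetate > cyanide > hydroxide > hydride > methyl carbanion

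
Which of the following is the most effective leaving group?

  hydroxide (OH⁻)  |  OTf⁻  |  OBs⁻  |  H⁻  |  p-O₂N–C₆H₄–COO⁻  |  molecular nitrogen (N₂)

Leaving-group ability tracks the stability of the departed species; conjugate-acid pKₐ is the usual yardstick (lower pKₐ → better LG).
molecular nitrogen (N₂): no meaningful conjugate acid; N₂ departs as an exceptionally stable neutral molecule
OTf⁻: pKₐ(CF₃SO₃H (triflic acid)) ≈ -14
OBs⁻: pKₐ(p-BrC₆H₄SO₃H) ≈ -2.8
p-O₂N–C₆H₄–COO⁻: pKₐ(p-nitrobenzoic acid) ≈ 3.4
hydroxide (OH⁻): pKₐ(H₂O) ≈ 15.7
H⁻: pKₐ(H₂) ≈ 36

molecular nitrogen (N₂)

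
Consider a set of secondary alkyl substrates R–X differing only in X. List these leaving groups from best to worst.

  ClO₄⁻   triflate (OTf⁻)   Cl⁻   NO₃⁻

triflate (OTf⁻) > ClO₄⁻ > Cl⁻ > NO₃⁻

Rank by basicity of the departing species: weakest base leaves most easily.
triflate (OTf⁻): pKₐ(CF₃SO₃H (triflic acid)) ≈ -14 — charge spread over three oxygens and a CF₃ group; the premier leaving group in synthesis
ClO₄⁻: pKₐ(HClO₄) ≈ -10 — extremely weak base; rarely used for safety reasons
Cl⁻: pKₐ(HCl) ≈ -7
NO₃⁻: pKₐ(HNO₃) ≈ -1.3 — resonance-delocalised over three oxygens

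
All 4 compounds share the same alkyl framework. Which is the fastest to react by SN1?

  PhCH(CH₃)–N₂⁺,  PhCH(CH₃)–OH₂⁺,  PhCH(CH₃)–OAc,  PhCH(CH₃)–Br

With the same alkyl group throughout, only the leaving group differentiates the rates.
A good leaving group is a weak base: the lower the pKₐ of its conjugate acid, the more readily it departs.
PhCH(CH₃)–N₂⁺ loses N₂: no meaningful conjugate acid; N₂ departs as an exceptionally stable neutral molecule
PhCH(CH₃)–Br loses Br⁻: pKₐ(HBr) ≈ -9
PhCH(CH₃)–OH₂⁺ loses H₂O: pKₐ(H₃O⁺) ≈ -1.7
PhCH(CH₃)–OAc loses AcO⁻: pKₐ(CH₃COOH) ≈ 4.8

PhCH(CH₃)–N₂⁺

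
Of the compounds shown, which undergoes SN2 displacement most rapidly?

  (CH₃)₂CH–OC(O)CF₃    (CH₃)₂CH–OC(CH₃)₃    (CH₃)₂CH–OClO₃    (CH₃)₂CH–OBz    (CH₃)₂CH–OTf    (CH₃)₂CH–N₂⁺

(CH₃)₂CH–N₂⁺

Identical carbon frameworks mean the comparison reduces to leaving-group quality.
The more stable X⁻ (or X) is on its own — i.e. the weaker a base it is — the better a leaving group it makes.
(CH₃)₂CH–N₂⁺ loses N₂: no meaningful conjugate acid; N₂ departs as an exceptionally stable neutral molecule
(CH₃)₂CH–OTf loses OTf⁻: pKₐ(CF₃SO₃H (triflic acid)) ≈ -14
(CH₃)₂CH–OClO₃ loses ClO₄⁻: pKₐ(HClO₄) ≈ -10
(CH₃)₂CH–OC(O)CF₃ loses CF₃COO⁻: pKₐ(CF₃COOH) ≈ 0.2
(CH₃)₂CH–OBz loses PhCOO⁻: pKₐ(C₆H₅COOH) ≈ 4.2
(CH₃)₂CH–OC(CH₃)₃ loses (CH₃)₃CO⁻: pKₐ(t-BuOH) ≈ 18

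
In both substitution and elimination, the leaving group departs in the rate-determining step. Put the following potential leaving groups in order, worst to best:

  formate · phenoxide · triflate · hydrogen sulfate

Rank by basicity of the departing species: weakest base leaves most easily.
triflate: pKₐ(CF₃SO₃H (triflic acid)) ≈ -14 — charge spread over three oxygens and a CF₃ group; the premier leaving group in synthesis
hydrogen sulfate: pKₐ(H₂SO₄) ≈ -3
formate: pKₐ(HCOOH) ≈ 3.8 — resonance-stabilised carboxylate
phenoxide: pKₐ(C₆H₅OH (phenol)) ≈ 10 — resonance into the ring helps, but still a poor LG
Reversing gives the worst-to-best order requested.

phenoxide < formate < hydrogen sulfate < triflate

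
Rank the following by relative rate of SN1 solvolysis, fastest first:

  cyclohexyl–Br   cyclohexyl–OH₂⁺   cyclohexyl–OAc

cyclohexyl–Br > cyclohexyl–OH₂⁺ > cyclohexyl–OAc

The skeletons are identical, so relative rate is governed entirely by leaving-group ability.
Leaving-group ability tracks the stability of the departed species; conjugate-acid pKₐ is the usual yardstick (lower pKₐ → better LG).
cyclohexyl–Br loses Br⁻: pKₐ(HBr) ≈ -9
cyclohexyl–OH₂⁺ loses H₂O: pKₐ(H₃O⁺) ≈ -1.7
cyclohexyl–OAc loses AcO⁻: pKₐ(CH₃COOH) ≈ 4.8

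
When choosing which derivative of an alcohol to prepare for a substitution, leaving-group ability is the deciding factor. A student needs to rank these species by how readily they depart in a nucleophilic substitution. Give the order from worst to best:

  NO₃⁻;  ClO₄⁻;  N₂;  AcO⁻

A good leaving group is a weak base: the lower the pKₐ of its conjugate acid, the more readily it departs.
N₂: no meaningful conjugate acid; N₂ departs as an exceptionally stable neutral molecule
ClO₄⁻: pKₐ(HClO₄) ≈ -10
NO₃⁻: pKₐ(HNO₃) ≈ -1.3 — resonance-delocalised over three oxygens
AcO⁻: pKₐ(CH₃COOH) ≈ 4.8
The question asks for worst first, so the sequence is read in increasing leaving-group ability.

AcO⁻ < NO₃⁻ < ClO₄⁻ < N₂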